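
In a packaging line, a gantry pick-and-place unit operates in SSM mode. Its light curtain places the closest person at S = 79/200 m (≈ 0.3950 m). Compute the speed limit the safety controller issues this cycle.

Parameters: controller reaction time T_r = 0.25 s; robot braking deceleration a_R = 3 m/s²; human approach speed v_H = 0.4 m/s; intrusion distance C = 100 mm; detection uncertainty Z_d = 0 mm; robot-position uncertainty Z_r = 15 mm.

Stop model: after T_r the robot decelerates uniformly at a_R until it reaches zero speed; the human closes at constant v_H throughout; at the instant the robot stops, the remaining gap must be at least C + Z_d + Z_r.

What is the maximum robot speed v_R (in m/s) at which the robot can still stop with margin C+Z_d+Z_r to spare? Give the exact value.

v_R_max = 2/5 m/s = 0.4000 m/s

collect terms ⇒ (1/6)·v_R² + (23/60)·v_R + (-9/50) = 0
  disc = (23/60)² − 4·(1/6)·(-9/50) = 961/3600 ; √disc = 31/60
  v_R = (−(23/60) + 31/60) / (2·(1/6)) = 2/5 m/s
check:
braking lasts T_s = (2/5)/3 = 0.1333 s
robot in T_r: 0.4000·0.2500 = 0.1000 m
braking distance = 0.4000²/(2·3.0000) = 0.0267 m
human closes 0.4000·0.3833 = 0.1533 m
margins: 0.1000+0.0000+0.0150 = 0.1150 m
sum ≈ 0.1000+0.0267+0.1533+0.1150 ≈ 0.3950 m = S ✓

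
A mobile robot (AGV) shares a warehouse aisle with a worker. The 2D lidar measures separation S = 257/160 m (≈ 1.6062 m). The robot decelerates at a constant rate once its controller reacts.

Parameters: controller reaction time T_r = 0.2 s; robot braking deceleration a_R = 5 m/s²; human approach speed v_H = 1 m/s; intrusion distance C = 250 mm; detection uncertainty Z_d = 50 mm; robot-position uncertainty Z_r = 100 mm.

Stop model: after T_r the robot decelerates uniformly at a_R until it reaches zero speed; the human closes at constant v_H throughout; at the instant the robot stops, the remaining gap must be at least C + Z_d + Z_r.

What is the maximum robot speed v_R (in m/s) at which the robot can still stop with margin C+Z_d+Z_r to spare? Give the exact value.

quadratic (1/10)·v² + (2/5)·v + (-161/160) = 0
  disc = (2/5)² − 4·(1/10)·(-161/160) = 9/16 ; √disc = 3/4
  v_R = (−(2/5) + 3/4) / (2·(1/10)) = 7/4 m/s
check:
braking lasts T_s = (7/4)/5 = 0.3500 s
robot covers v_R·T_r = 1.7500·0.2000 = 0.3500 m before braking
robot covers 1.7500·0.3500 − ½·5.0000·0.3500² = 0.3063 m while stopping
human closes 1.0000·0.5500 = 0.5500 m
margins: 0.2500+0.0500+0.1000 = 0.4000 m
sum ≈ 0.3500+0.3063+0.5500+0.4000 ≈ 1.6062 m = S ✓

v_R_max = 7/4 m/s = 1.7500 m/s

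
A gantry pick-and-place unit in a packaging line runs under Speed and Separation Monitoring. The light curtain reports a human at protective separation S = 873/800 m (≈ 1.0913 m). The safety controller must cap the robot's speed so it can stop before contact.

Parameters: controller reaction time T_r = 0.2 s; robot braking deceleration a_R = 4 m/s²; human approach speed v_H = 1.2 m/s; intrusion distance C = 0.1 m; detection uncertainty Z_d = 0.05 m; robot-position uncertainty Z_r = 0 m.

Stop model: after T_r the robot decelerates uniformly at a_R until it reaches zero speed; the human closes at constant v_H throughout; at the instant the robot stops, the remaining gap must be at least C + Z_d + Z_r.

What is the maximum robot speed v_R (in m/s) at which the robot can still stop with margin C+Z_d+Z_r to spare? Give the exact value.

quadratic (1/8)·v² + (1/2)·v + (-561/800) = 0
  disc = (1/2)² − 4·(1/8)·(-561/800) = 961/1600 ; √disc = 31/40
  v_R = (−(1/2) + 31/40) / (2·(1/8)) = 11/10 m/s
check:
braking lasts T_s = (11/10)/4 = 0.2750 s
robot covers v_R·T_r = 1.1000·0.2000 = 0.2200 m before braking
robot covers 1.1000·0.2750 − ½·4.0000·0.2750² = 0.1512 m while stopping
human closes 1.2000·0.4750 = 0.5700 m
C+Z_d+Z_r = 0.1000+0.0500+0.0000 = 0.1500 m
sum ≈ 0.2200+0.1512+0.5700+0.1500 ≈ 1.0913 m = S ✓

v_R_max = 11/10 m/s = 1.1000 m/s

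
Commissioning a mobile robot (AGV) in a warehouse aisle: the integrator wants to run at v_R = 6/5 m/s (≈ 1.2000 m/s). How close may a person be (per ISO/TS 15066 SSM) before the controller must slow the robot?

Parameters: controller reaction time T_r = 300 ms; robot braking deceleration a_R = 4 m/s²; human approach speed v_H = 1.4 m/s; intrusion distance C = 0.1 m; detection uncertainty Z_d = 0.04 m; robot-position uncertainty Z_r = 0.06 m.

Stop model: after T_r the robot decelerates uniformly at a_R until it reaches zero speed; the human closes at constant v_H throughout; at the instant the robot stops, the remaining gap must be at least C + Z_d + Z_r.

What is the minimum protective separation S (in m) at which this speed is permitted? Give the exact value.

S_min = 79/50 m = 1.5800 m

stop time T_s = (6/5)/4 = 0.3000 s
reaction-phase robot travel = 1.2000·0.3000 = 0.3600 m
robot covers 1.2000·0.3000 − ½·4.0000·0.3000² = 0.1800 m while stopping
human closes 1.4000·0.6000 = 0.8400 m
C+Z_d+Z_r = 0.1000+0.0400+0.0600 = 0.2000 m
S_min ≈ 0.3600+0.1800+0.8400+0.2000  ⇒  S_min = 79/50 m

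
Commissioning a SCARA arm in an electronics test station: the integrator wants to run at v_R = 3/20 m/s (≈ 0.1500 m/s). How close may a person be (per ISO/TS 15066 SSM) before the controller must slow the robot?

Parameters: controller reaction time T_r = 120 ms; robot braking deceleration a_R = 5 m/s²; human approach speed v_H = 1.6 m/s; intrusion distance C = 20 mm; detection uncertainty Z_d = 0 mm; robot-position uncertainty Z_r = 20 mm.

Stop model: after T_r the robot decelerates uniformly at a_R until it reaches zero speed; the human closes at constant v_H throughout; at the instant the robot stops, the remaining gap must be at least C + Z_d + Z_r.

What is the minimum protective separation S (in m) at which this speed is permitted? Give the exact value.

T_s = v_R/a_R = (3/20)/5 = 0.0300 s
reaction-phase robot travel = 0.1500·0.1200 = 0.0180 m
robot covers 0.1500·0.0300 − ½·5.0000·0.0300² = 0.0022 m while stopping
human over T_r+T_s: 1.6000·(0.1200+0.0300) = 0.2400 m
C+Z_d+Z_r = 0.0200+0.0000+0.0200 = 0.0400 m
S_min ≈ 0.0180+0.0022+0.2400+0.0400  ⇒  S_min = 1201/4000 m

S_min = 1201/4000 m = 0.3003 m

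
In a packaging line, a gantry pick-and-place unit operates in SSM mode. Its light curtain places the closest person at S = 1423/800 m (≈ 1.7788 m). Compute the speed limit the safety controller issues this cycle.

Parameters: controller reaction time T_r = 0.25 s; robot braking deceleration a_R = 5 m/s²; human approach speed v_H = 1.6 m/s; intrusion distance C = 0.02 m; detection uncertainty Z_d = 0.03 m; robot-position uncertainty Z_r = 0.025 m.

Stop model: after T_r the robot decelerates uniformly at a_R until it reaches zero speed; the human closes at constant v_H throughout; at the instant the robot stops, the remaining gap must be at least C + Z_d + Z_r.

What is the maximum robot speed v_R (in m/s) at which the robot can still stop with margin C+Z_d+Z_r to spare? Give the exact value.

v_R_max = 7/4 m/s = 1.7500 m/s

quadratic (1/10)·v² + (57/100)·v + (-1043/800) = 0
  disc = (57/100)² − 4·(1/10)·(-1043/800) = 529/625 ; √disc = 23/25
  v_R = (−(57/100) + 23/25) / (2·(1/10)) = 7/4 m/s
check:
T_s = v_R/a_R = (7/4)/5 = 0.3500 s
robot covers v_R·T_r = 1.7500·0.2500 = 0.4375 m before braking
braking distance = 1.7500²/(2·5.0000) = 0.3063 m
human over T_r+T_s: 1.6000·(0.2500+0.3500) = 0.9600 m
margins: 0.0200+0.0300+0.0250 = 0.0750 m
sum ≈ 0.4375+0.3063+0.9600+0.0750 ≈ 1.7788 m = S ✓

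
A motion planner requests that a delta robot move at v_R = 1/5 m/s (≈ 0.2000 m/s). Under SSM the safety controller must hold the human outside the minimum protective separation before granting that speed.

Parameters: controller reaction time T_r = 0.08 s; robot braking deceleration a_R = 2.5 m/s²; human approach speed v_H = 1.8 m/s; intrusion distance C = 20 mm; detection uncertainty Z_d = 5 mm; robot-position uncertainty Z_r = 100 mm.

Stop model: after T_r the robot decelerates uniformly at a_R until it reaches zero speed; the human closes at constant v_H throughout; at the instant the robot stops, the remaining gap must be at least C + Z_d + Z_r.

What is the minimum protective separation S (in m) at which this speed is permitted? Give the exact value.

braking lasts T_s = (1/5)/(5/2) = 0.0800 s
robot covers v_R·T_r = 0.2000·0.0800 = 0.0160 m before braking
robot under decel: 0.2000²/(2·2.5000) = 0.0080 m
person approaches 1.8000·(0.0800+0.0800) = 0.2880 m
margins: 0.0200+0.0050+0.1000 = 0.1250 m
S_min ≈ 0.0160+0.0080+0.2880+0.1250  ⇒  S_min = 437/1000 m

S_min = 437/1000 m = 0.4370 m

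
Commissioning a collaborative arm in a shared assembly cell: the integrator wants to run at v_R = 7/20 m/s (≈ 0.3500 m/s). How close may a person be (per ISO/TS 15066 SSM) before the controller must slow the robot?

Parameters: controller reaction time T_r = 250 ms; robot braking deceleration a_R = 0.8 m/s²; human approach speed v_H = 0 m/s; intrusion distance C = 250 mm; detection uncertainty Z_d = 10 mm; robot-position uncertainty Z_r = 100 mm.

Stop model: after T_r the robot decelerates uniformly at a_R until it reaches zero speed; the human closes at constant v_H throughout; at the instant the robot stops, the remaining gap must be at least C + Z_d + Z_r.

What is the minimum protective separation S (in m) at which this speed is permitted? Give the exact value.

T_s = v_R/a_R = (7/20)/(4/5) = 0.4375 s
reaction-phase robot travel = 0.3500·0.2500 = 0.0875 m
braking distance = 0.3500²/(2·0.8000) = 0.0766 m
person approaches 0.0000·(0.2500+0.4375) = 0.0000 m
residual clearance needed = 0.2500+0.0100+0.1000 = 0.3600 m
S_min ≈ 0.0875+0.0766+0.0000+0.3600  ⇒  S_min = 1677/3200 m

S_min = 1677/3200 m = 0.5241 m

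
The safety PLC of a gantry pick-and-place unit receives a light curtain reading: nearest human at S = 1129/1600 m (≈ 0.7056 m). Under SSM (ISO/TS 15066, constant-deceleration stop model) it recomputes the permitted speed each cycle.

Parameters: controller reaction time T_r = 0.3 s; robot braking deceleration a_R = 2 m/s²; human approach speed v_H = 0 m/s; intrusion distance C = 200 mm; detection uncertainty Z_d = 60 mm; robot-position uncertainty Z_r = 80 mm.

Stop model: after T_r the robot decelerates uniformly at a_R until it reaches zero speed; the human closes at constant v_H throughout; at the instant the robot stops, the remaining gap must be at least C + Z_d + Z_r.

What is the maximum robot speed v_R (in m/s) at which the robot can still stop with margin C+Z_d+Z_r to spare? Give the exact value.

v_R_max = 3/4 m/s = 0.7500 m/s

quadratic (1/4)·v² + (3/10)·v + (-117/320) = 0
  disc = (3/10)² − 4·(1/4)·(-117/320) = 729/1600 ; √disc = 27/40
  v_R = (−(3/10) + 27/40) / (2·(1/4)) = 3/4 m/s
check:
T_s = v_R/a_R = (3/4)/2 = 0.3750 s
reaction-phase robot travel = 0.7500·0.3000 = 0.2250 m
robot covers 0.7500·0.3750 − ½·2.0000·0.3750² = 0.1406 m while stopping
person approaches 0.0000·(0.3000+0.3750) = 0.0000 m
residual clearance needed = 0.2000+0.0600+0.0800 = 0.3400 m
sum ≈ 0.2250+0.1406+0.0000+0.3400 ≈ 0.7056 m = S ✓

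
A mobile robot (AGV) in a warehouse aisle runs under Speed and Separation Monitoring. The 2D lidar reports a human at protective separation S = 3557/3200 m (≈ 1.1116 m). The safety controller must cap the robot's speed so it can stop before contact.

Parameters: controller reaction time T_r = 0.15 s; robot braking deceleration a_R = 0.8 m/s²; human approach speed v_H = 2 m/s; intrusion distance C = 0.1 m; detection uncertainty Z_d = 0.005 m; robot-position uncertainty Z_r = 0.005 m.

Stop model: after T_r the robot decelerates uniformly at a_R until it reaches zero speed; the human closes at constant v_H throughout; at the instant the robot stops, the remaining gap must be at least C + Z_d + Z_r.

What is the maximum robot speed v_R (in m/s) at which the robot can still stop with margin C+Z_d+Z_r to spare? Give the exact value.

v_R_max = 1/4 m/s = 0.2500 m/s

collect terms ⇒ (5/8)·v_R² + (53/20)·v_R + (-449/640) = 0
  disc = (53/20)² − 4·(5/8)·(-449/640) = 56169/6400 ; √disc = 237/80
  v_R = (−(53/20) + 237/80) / (2·(5/8)) = 1/4 m/s
check:
T_s = v_R/a_R = (1/4)/(4/5) = 0.3125 s
reaction-phase robot travel = 0.2500·0.1500 = 0.0375 m
robot covers 0.2500·0.3125 − ½·0.8000·0.3125² = 0.0391 m while stopping
human over T_r+T_s: 2.0000·(0.1500+0.3125) = 0.9250 m
C+Z_d+Z_r = 0.1000+0.0050+0.0050 = 0.1100 m
sum ≈ 0.0375+0.0391+0.9250+0.1100 ≈ 1.1116 m = S ✓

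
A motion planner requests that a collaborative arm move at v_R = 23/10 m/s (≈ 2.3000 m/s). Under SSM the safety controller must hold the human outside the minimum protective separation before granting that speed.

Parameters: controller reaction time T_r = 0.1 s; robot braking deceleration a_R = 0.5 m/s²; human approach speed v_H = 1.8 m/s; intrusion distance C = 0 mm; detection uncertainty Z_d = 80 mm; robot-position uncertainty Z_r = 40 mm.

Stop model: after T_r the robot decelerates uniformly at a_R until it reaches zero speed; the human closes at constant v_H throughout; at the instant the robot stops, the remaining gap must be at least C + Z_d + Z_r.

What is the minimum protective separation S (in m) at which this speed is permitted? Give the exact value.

stop time T_s = (23/10)/(1/2) = 4.6000 s
robot in T_r: 2.3000·0.1000 = 0.2300 m
robot covers 2.3000·4.6000 − ½·0.5000·4.6000² = 5.2900 m while stopping
human over T_r+T_s: 1.8000·(0.1000+4.6000) = 8.4600 m
C+Z_d+Z_r = 0.0000+0.0800+0.0400 = 0.1200 m
S_min ≈ 0.2300+5.2900+8.4600+0.1200  ⇒  S_min = 141/10 m

S_min = 141/10 m = 14.1000 m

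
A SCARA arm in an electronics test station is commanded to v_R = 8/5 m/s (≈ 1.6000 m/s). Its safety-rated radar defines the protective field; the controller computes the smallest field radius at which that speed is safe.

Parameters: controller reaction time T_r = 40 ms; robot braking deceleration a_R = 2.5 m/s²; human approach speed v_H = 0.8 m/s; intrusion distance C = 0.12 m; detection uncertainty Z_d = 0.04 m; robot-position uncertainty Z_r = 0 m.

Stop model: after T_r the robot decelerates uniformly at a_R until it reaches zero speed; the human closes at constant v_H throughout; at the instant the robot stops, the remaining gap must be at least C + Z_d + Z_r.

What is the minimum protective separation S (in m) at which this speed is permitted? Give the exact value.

S_min = 32/25 m = 1.2800 m

braking lasts T_s = (8/5)/(5/2) = 0.6400 s
robot in T_r: 1.6000·0.0400 = 0.0640 m
braking distance = 1.6000²/(2·2.5000) = 0.5120 m
human over T_r+T_s: 0.8000·(0.0400+0.6400) = 0.5440 m
margins: 0.1200+0.0400+0.0000 = 0.1600 m
S_min ≈ 0.0640+0.5120+0.5440+0.1600  ⇒  S_min = 32/25 m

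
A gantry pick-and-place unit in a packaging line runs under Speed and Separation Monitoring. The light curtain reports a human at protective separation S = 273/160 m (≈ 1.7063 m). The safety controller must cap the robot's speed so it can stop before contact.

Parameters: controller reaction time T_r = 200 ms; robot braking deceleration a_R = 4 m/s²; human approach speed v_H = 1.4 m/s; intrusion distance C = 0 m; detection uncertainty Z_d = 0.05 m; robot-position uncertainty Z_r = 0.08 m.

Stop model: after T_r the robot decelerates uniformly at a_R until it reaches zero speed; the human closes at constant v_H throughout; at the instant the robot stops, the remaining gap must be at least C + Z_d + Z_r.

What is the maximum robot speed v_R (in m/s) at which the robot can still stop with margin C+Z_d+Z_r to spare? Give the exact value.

at the boundary: (1/8)·v² + (11/20)·v + (-1037/800) = 0
  disc = (11/20)² − 4·(1/8)·(-1037/800) = 1521/1600 ; √disc = 39/40
  v_R = (−(11/20) + 39/40) / (2·(1/8)) = 17/10 m/s
check:
stop time T_s = (17/10)/4 = 0.4250 s
robot covers v_R·T_r = 1.7000·0.2000 = 0.3400 m before braking
robot under decel: 1.7000²/(2·4.0000) = 0.3613 m
human closes 1.4000·0.6250 = 0.8750 m
residual clearance needed = 0.0000+0.0500+0.0800 = 0.1300 m
sum ≈ 0.3400+0.3613+0.8750+0.1300 ≈ 1.7063 m = S ✓

v_R_max = 17/10 m/s = 1.7000 m/s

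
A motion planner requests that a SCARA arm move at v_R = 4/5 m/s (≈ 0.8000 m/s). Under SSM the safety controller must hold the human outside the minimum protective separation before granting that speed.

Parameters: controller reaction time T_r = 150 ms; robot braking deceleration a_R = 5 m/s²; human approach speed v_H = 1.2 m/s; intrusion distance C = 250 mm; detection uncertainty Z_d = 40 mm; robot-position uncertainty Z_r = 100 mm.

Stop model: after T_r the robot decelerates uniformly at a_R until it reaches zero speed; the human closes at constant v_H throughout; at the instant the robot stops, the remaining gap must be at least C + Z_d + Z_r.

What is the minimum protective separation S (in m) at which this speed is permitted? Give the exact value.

braking lasts T_s = (4/5)/5 = 0.1600 s
robot covers v_R·T_r = 0.8000·0.1500 = 0.1200 m before braking
braking distance = 0.8000²/(2·5.0000) = 0.0640 m
human closes 1.2000·0.3100 = 0.3720 m
margins: 0.2500+0.0400+0.1000 = 0.3900 m
S_min ≈ 0.1200+0.0640+0.3720+0.3900  ⇒  S_min = 473/500 m

S_min = 473/500 m = 0.9460 m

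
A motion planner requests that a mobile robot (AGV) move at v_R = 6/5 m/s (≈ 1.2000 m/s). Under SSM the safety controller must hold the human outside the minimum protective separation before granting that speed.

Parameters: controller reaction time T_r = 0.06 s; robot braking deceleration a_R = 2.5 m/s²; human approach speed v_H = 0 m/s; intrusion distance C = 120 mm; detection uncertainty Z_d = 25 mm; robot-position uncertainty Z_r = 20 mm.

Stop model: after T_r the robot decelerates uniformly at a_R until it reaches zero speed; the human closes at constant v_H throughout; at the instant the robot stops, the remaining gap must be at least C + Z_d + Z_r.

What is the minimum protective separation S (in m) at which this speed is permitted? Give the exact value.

S_min = 21/40 m = 0.5250 m

T_s = v_R/a_R = (6/5)/(5/2) = 0.4800 s
robot in T_r: 1.2000·0.0600 = 0.0720 m
robot covers 1.2000·0.4800 − ½·2.5000·0.4800² = 0.2880 m while stopping
human closes 0.0000·0.5400 = 0.0000 m
margins: 0.1200+0.0250+0.0200 = 0.1650 m
S_min ≈ 0.0720+0.2880+0.0000+0.1650  ⇒  S_min = 21/40 m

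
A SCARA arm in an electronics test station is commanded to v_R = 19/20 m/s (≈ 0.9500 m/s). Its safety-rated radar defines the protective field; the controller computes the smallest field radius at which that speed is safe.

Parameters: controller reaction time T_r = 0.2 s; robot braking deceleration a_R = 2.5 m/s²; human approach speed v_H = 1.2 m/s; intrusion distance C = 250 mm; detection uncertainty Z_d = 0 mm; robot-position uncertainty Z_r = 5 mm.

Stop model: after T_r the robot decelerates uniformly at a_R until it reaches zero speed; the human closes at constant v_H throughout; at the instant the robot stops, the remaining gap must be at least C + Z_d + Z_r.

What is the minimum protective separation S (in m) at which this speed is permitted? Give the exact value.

S_min = 2643/2000 m = 1.3215 m

stop time T_s = (19/20)/(5/2) = 0.3800 s
robot in T_r: 0.9500·0.2000 = 0.1900 m
robot covers 0.9500·0.3800 − ½·2.5000·0.3800² = 0.1805 m while stopping
person approaches 1.2000·(0.2000+0.3800) = 0.6960 m
margins: 0.2500+0.0000+0.0050 = 0.2550 m
S_min ≈ 0.1900+0.1805+0.6960+0.2550  ⇒  S_min = 2643/2000 m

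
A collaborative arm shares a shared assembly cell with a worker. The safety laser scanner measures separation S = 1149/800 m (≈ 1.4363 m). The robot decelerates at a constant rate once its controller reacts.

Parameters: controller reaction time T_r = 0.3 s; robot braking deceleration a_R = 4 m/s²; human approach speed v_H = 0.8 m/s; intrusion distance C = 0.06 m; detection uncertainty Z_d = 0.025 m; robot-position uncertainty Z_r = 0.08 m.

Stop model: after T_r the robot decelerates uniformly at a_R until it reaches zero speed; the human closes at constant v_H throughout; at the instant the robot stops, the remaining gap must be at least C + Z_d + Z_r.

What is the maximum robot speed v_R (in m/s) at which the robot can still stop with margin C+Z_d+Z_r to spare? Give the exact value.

v_R_max = 3/2 m/s = 1.5000 m/s

quadratic (1/8)·v² + (1/2)·v + (-33/32) = 0
  disc = (1/2)² − 4·(1/8)·(-33/32) = 49/64 ; √disc = 7/8
  v_R = (−(1/2) + 7/8) / (2·(1/8)) = 3/2 m/s
check:
braking lasts T_s = (3/2)/4 = 0.3750 s
robot in T_r: 1.5000·0.3000 = 0.4500 m
robot under decel: 1.5000²/(2·4.0000) = 0.2812 m
person approaches 0.8000·(0.3000+0.3750) = 0.5400 m
margins: 0.0600+0.0250+0.0800 = 0.1650 m
sum ≈ 0.4500+0.2812+0.5400+0.1650 ≈ 1.4363 m = S ✓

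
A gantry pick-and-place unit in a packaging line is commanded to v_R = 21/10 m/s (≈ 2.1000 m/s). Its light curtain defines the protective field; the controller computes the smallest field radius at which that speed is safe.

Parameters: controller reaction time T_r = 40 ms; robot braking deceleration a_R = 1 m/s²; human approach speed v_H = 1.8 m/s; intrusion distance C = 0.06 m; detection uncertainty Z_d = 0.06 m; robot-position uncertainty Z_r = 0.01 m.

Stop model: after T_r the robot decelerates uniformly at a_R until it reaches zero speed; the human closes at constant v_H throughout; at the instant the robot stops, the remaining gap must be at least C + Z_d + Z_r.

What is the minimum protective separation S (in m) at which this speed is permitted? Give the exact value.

S_min = 6271/1000 m = 6.2710 m

T_s = v_R/a_R = (21/10)/1 = 2.1000 s
robot in T_r: 2.1000·0.0400 = 0.0840 m
braking distance = 2.1000²/(2·1.0000) = 2.2050 m
person approaches 1.8000·(0.0400+2.1000) = 3.8520 m
margins: 0.0600+0.0600+0.0100 = 0.1300 m
S_min ≈ 0.0840+2.2050+3.8520+0.1300  ⇒  S_min = 6271/1000 m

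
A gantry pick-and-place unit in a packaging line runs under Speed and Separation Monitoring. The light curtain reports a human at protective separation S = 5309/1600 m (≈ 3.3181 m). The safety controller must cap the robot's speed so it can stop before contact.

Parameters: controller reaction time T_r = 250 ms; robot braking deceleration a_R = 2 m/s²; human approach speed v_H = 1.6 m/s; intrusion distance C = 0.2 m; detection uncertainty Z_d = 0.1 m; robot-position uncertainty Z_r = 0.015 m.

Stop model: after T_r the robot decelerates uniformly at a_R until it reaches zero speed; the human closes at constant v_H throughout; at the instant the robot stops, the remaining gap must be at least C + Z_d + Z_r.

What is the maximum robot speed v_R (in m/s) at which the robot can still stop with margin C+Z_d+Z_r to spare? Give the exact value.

quadratic (1/4)·v² + (21/20)·v + (-833/320) = 0
  disc = (21/20)² − 4·(1/4)·(-833/320) = 5929/1600 ; √disc = 77/40
  v_R = (−(21/20) + 77/40) / (2·(1/4)) = 7/4 m/s
check:
T_s = v_R/a_R = (7/4)/2 = 0.8750 s
robot covers v_R·T_r = 1.7500·0.2500 = 0.4375 m before braking
robot covers 1.7500·0.8750 − ½·2.0000·0.8750² = 0.7656 m while stopping
human over T_r+T_s: 1.6000·(0.2500+0.8750) = 1.8000 m
C+Z_d+Z_r = 0.2000+0.1000+0.0150 = 0.3150 m
sum ≈ 0.4375+0.7656+1.8000+0.3150 ≈ 3.3181 m = S ✓

v_R_max = 7/4 m/s = 1.7500 m/s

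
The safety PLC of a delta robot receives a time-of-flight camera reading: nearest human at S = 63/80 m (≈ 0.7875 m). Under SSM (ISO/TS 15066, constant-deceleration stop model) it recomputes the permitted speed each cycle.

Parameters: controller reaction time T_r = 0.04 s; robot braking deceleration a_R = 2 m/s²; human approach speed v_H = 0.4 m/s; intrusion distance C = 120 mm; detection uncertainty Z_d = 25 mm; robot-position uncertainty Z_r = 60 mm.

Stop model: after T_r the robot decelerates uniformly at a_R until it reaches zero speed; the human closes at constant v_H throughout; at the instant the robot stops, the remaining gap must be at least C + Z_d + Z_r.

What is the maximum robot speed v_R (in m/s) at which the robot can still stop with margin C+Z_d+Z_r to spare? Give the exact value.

v_R_max = 11/10 m/s = 1.1000 m/s

at the boundary: (1/4)·v² + (6/25)·v + (-1133/2000) = 0
  disc = (6/25)² − 4·(1/4)·(-1133/2000) = 6241/10000 ; √disc = 79/100
  v_R = (−(6/25) + 79/100) / (2·(1/4)) = 11/10 m/s
check:
T_s = v_R/a_R = (11/10)/2 = 0.5500 s
robot in T_r: 1.1000·0.0400 = 0.0440 m
robot under decel: 1.1000²/(2·2.0000) = 0.3025 m
person approaches 0.4000·(0.0400+0.5500) = 0.2360 m
residual clearance needed = 0.1200+0.0250+0.0600 = 0.2050 m
sum ≈ 0.0440+0.3025+0.2360+0.2050 ≈ 0.7875 m = S ✓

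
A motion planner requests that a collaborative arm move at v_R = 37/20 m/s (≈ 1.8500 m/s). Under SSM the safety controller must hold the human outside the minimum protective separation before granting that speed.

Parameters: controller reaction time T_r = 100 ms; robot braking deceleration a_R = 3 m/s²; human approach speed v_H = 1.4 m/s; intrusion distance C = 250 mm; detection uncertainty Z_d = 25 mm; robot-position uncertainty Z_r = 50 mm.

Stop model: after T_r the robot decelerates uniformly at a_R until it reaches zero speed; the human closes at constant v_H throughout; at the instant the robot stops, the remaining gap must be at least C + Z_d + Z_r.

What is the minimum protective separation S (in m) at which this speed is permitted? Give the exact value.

S_min = 1667/800 m = 2.0838 m

stop time T_s = (37/20)/3 = 0.6167 s
robot in T_r: 1.8500·0.1000 = 0.1850 m
braking distance = 1.8500²/(2·3.0000) = 0.5704 m
person approaches 1.4000·(0.1000+0.6167) = 1.0033 m
C+Z_d+Z_r = 0.2500+0.0250+0.0500 = 0.3250 m
S_min ≈ 0.1850+0.5704+1.0033+0.3250  ⇒  S_min = 1667/800 m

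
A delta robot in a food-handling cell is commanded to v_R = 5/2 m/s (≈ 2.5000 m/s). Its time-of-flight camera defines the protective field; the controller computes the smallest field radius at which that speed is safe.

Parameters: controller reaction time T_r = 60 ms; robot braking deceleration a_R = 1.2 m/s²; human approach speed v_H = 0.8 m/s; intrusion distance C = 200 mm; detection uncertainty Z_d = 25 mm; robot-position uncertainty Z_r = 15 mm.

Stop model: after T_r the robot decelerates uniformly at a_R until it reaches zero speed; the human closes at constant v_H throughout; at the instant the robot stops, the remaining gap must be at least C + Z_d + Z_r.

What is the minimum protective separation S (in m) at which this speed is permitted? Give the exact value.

stop time T_s = (5/2)/(6/5) = 2.0833 s
robot covers v_R·T_r = 2.5000·0.0600 = 0.1500 m before braking
robot under decel: 2.5000²/(2·1.2000) = 2.6042 m
person approaches 0.8000·(0.0600+2.0833) = 1.7147 m
margins: 0.2000+0.0250+0.0150 = 0.2400 m
S_min ≈ 0.1500+2.6042+1.7147+0.2400  ⇒  S_min = 28253/6000 m

S_min = 28253/6000 m = 4.7088 m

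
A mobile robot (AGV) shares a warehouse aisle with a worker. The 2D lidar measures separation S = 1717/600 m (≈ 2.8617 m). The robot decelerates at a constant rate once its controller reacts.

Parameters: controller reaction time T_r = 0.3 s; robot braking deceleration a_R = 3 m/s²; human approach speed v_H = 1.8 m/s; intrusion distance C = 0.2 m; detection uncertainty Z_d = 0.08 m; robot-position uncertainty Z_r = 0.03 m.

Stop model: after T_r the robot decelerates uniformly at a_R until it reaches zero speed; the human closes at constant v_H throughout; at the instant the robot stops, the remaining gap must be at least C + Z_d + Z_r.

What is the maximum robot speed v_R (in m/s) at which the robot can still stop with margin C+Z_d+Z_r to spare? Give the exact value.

quadratic (1/6)·v² + (9/10)·v + (-1207/600) = 0
  disc = (9/10)² − 4·(1/6)·(-1207/600) = 484/225 ; √disc = 22/15
  v_R = (−(9/10) + 22/15) / (2·(1/6)) = 17/10 m/s
check:
braking lasts T_s = (17/10)/3 = 0.5667 s
reaction-phase robot travel = 1.7000·0.3000 = 0.5100 m
robot covers 1.7000·0.5667 − ½·3.0000·0.5667² = 0.4817 m while stopping
human closes 1.8000·0.8667 = 1.5600 m
margins: 0.2000+0.0800+0.0300 = 0.3100 m
sum ≈ 0.5100+0.4817+1.5600+0.3100 ≈ 2.8617 m = S ✓

v_R_max = 17/10 m/s = 1.7000 m/s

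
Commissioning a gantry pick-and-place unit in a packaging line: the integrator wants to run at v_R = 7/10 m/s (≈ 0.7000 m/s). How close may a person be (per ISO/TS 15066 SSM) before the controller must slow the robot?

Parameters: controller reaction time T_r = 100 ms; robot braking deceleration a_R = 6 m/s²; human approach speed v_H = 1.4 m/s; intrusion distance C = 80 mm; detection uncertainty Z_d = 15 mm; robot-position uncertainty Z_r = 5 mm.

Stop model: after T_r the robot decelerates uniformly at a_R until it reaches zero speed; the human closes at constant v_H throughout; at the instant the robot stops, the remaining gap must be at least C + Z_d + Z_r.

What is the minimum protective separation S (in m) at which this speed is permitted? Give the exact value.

T_s = v_R/a_R = (7/10)/6 = 0.1167 s
robot covers v_R·T_r = 0.7000·0.1000 = 0.0700 m before braking
robot covers 0.7000·0.1167 − ½·6.0000·0.1167² = 0.0408 m while stopping
person approaches 1.4000·(0.1000+0.1167) = 0.3033 m
C+Z_d+Z_r = 0.0800+0.0150+0.0050 = 0.1000 m
S_min ≈ 0.0700+0.0408+0.3033+0.1000  ⇒  S_min = 617/1200 m

S_min = 617/1200 m = 0.5142 m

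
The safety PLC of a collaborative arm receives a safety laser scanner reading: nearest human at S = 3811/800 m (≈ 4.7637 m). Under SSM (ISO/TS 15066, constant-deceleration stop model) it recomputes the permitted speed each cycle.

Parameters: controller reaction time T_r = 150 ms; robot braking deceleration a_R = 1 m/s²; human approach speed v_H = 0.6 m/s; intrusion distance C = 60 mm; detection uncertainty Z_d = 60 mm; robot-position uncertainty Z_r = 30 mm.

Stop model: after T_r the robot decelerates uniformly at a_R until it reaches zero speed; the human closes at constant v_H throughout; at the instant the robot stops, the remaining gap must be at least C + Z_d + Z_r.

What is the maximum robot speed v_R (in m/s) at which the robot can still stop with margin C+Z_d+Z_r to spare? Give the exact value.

collect terms ⇒ (1/2)·v_R² + (3/4)·v_R + (-3619/800) = 0
  disc = (3/4)² − 4·(1/2)·(-3619/800) = 961/100 ; √disc = 31/10
  v_R = (−(3/4) + 31/10) / (2·(1/2)) = 47/20 m/s
check:
T_s = v_R/a_R = (47/20)/1 = 2.3500 s
robot in T_r: 2.3500·0.1500 = 0.3525 m
braking distance = 2.3500²/(2·1.0000) = 2.7612 m
human over T_r+T_s: 0.6000·(0.1500+2.3500) = 1.5000 m
margins: 0.0600+0.0600+0.0300 = 0.1500 m
sum ≈ 0.3525+2.7612+1.5000+0.1500 ≈ 4.7637 m = S ✓

v_R_max = 47/20 m/s = 2.3500 m/s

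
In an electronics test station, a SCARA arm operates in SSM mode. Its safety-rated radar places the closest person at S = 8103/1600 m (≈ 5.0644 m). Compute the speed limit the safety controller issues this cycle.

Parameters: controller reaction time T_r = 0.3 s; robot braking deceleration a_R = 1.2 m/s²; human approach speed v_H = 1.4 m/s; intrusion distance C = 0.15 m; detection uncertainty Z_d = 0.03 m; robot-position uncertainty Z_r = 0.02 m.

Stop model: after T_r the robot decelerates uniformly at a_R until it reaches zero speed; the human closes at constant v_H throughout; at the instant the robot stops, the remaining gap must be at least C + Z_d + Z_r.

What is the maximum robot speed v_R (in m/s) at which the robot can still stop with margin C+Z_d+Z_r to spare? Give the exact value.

v_R_max = 39/20 m/s = 1.9500 m/s

at the boundary: (5/12)·v² + (22/15)·v + (-7111/1600) = 0
  disc = (22/15)² − 4·(5/12)·(-7111/1600) = 137641/14400 ; √disc = 371/120
  v_R = (−(22/15) + 371/120) / (2·(5/12)) = 39/20 m/s
check:
braking lasts T_s = (39/20)/(6/5) = 1.6250 s
robot in T_r: 1.9500·0.3000 = 0.5850 m
braking distance = 1.9500²/(2·1.2000) = 1.5844 m
human over T_r+T_s: 1.4000·(0.3000+1.6250) = 2.6950 m
margins: 0.1500+0.0300+0.0200 = 0.2000 m
sum ≈ 0.5850+1.5844+2.6950+0.2000 ≈ 5.0644 m = S ✓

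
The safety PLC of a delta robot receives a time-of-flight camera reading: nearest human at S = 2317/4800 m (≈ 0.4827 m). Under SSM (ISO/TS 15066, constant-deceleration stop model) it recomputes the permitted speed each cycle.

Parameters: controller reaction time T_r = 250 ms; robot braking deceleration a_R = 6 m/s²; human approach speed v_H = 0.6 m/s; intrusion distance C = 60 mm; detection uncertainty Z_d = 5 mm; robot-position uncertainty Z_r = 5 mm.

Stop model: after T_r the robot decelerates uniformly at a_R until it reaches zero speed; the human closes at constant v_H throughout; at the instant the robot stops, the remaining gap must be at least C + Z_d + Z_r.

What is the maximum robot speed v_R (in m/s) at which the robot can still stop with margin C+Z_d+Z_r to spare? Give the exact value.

v_R_max = 13/20 m/s = 0.6500 m/s

quadratic (1/12)·v² + (7/20)·v + (-1261/4800) = 0
  disc = (7/20)² − 4·(1/12)·(-1261/4800) = 121/576 ; √disc = 11/24
  v_R = (−(7/20) + 11/24) / (2·(1/12)) = 13/20 m/s
check:
braking lasts T_s = (13/20)/6 = 0.1083 s
reaction-phase robot travel = 0.6500·0.2500 = 0.1625 m
robot under decel: 0.6500²/(2·6.0000) = 0.0352 m
human closes 0.6000·0.3583 = 0.2150 m
margins: 0.0600+0.0050+0.0050 = 0.0700 m
sum ≈ 0.1625+0.0352+0.2150+0.0700 ≈ 0.4827 m = S ✓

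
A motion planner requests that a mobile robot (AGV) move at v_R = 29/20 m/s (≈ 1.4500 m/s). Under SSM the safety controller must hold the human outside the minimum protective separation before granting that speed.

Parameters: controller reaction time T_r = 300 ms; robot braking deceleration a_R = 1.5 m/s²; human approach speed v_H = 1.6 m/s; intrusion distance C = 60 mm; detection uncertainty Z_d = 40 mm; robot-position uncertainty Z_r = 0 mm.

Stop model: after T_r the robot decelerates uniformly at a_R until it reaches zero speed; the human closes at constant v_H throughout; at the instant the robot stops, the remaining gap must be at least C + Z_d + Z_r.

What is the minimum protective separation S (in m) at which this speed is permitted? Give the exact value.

braking lasts T_s = (29/20)/(3/2) = 0.9667 s
robot in T_r: 1.4500·0.3000 = 0.4350 m
robot covers 1.4500·0.9667 − ½·1.5000·0.9667² = 0.7008 m while stopping
person approaches 1.6000·(0.3000+0.9667) = 2.0267 m
C+Z_d+Z_r = 0.0600+0.0400+0.0000 = 0.1000 m
S_min ≈ 0.4350+0.7008+2.0267+0.1000  ⇒  S_min = 261/80 m

S_min = 261/80 m = 3.2625 m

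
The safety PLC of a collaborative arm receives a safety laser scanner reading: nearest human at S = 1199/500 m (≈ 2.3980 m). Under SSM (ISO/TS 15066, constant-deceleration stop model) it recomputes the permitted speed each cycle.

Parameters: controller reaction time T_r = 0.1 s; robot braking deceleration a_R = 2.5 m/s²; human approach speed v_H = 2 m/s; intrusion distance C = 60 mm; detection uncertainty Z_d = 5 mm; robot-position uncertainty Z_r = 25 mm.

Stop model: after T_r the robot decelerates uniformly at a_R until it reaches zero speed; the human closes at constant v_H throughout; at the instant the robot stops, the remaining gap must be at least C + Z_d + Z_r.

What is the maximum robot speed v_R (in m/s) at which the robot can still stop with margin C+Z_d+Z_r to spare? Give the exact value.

v_R_max = 17/10 m/s = 1.7000 m/s

quadratic (1/5)·v² + (9/10)·v + (-527/250) = 0
  disc = (9/10)² − 4·(1/5)·(-527/250) = 6241/2500 ; √disc = 79/50
  v_R = (−(9/10) + 79/50) / (2·(1/5)) = 17/10 m/s
check:
stop time T_s = (17/10)/(5/2) = 0.6800 s
reaction-phase robot travel = 1.7000·0.1000 = 0.1700 m
braking distance = 1.7000²/(2·2.5000) = 0.5780 m
human over T_r+T_s: 2.0000·(0.1000+0.6800) = 1.5600 m
C+Z_d+Z_r = 0.0600+0.0050+0.0250 = 0.0900 m
sum ≈ 0.1700+0.5780+1.5600+0.0900 ≈ 2.3980 m = S ✓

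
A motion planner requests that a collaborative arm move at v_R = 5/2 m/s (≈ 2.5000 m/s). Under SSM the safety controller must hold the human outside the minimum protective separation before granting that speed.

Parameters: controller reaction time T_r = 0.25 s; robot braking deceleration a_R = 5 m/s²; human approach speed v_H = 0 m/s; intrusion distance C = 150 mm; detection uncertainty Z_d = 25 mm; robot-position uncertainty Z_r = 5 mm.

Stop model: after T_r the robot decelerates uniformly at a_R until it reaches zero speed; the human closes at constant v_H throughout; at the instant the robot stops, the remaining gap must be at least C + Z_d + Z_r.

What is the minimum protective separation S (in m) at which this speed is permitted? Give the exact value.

T_s = v_R/a_R = (5/2)/5 = 0.5000 s
robot covers v_R·T_r = 2.5000·0.2500 = 0.6250 m before braking
robot covers 2.5000·0.5000 − ½·5.0000·0.5000² = 0.6250 m while stopping
human over T_r+T_s: 0.0000·(0.2500+0.5000) = 0.0000 m
residual clearance needed = 0.1500+0.0250+0.0050 = 0.1800 m
S_min ≈ 0.6250+0.6250+0.0000+0.1800  ⇒  S_min = 143/100 m

S_min = 143/100 m = 1.4300 m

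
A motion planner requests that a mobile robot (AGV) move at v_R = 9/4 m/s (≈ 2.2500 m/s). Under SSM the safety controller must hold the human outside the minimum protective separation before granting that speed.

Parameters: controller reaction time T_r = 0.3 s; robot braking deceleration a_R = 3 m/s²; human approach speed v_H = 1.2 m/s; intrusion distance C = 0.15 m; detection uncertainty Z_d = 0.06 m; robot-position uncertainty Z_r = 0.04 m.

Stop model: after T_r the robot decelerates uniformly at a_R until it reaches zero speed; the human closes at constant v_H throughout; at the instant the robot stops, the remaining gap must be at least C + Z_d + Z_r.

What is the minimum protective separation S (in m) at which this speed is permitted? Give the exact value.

S_min = 2423/800 m = 3.0288 m

T_s = v_R/a_R = (9/4)/3 = 0.7500 s
robot covers v_R·T_r = 2.2500·0.3000 = 0.6750 m before braking
robot covers 2.2500·0.7500 − ½·3.0000·0.7500² = 0.8438 m while stopping
human closes 1.2000·1.0500 = 1.2600 m
C+Z_d+Z_r = 0.1500+0.0600+0.0400 = 0.2500 m
S_min ≈ 0.6750+0.8438+1.2600+0.2500  ⇒  S_min = 2423/800 m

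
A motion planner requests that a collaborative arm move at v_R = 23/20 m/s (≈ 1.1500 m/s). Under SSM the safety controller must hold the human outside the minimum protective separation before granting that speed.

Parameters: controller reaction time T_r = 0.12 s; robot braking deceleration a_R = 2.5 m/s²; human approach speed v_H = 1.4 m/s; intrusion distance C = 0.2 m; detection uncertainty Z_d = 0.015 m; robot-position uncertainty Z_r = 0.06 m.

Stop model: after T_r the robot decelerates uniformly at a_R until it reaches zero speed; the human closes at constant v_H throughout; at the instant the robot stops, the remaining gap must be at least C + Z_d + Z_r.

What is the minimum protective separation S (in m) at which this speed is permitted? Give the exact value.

braking lasts T_s = (23/20)/(5/2) = 0.4600 s
robot in T_r: 1.1500·0.1200 = 0.1380 m
robot covers 1.1500·0.4600 − ½·2.5000·0.4600² = 0.2645 m while stopping
human over T_r+T_s: 1.4000·(0.1200+0.4600) = 0.8120 m
margins: 0.2000+0.0150+0.0600 = 0.2750 m
S_min ≈ 0.1380+0.2645+0.8120+0.2750  ⇒  S_min = 2979/2000 m

S_min = 2979/2000 m = 1.4895 m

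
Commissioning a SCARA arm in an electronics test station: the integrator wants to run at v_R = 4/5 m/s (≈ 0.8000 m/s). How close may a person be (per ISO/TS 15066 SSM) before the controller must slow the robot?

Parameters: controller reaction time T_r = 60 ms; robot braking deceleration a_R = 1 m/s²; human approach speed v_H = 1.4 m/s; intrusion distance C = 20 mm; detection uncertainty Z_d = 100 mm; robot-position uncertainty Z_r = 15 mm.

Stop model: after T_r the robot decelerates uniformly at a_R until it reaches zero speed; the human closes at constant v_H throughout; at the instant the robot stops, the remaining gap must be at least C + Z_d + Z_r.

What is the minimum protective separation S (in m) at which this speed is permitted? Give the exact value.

S_min = 1707/1000 m = 1.7070 m

stop time T_s = (4/5)/1 = 0.8000 s
reaction-phase robot travel = 0.8000·0.0600 = 0.0480 m
robot covers 0.8000·0.8000 − ½·1.0000·0.8000² = 0.3200 m while stopping
human over T_r+T_s: 1.4000·(0.0600+0.8000) = 1.2040 m
margins: 0.0200+0.1000+0.0150 = 0.1350 m
S_min ≈ 0.0480+0.3200+1.2040+0.1350  ⇒  S_min = 1707/1000 m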